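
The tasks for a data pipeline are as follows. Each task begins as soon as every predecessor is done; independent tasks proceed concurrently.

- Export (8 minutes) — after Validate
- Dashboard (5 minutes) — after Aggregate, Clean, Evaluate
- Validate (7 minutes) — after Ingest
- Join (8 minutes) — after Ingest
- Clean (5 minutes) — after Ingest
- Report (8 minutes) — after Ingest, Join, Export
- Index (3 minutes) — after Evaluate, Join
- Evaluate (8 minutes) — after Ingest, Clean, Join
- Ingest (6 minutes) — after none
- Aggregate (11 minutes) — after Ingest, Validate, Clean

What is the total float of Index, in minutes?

The longest chain is Ingest→Validate→Aggregate→Dashboard = 6+7+11+5 = 29; overall finish 29 minutes.
Index finishes as early as 25 and must finish by 29.
So Index can slip 29 − 25 = 4 minutes.

4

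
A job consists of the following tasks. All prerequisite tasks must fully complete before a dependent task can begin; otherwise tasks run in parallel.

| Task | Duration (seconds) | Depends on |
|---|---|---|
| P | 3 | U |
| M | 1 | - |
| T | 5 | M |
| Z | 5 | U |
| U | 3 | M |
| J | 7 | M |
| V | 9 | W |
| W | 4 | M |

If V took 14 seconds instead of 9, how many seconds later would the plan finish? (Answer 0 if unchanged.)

5

Critical path before the change: M→W→V = 1+4+9 = 14 giving 14 seconds.
Since V is critical, the +5 change carries straight to that chain (now 19 seconds).
No other chain overtakes it, so the finish is 19 seconds.
Change in finish: 19 − 14 = +5 seconds.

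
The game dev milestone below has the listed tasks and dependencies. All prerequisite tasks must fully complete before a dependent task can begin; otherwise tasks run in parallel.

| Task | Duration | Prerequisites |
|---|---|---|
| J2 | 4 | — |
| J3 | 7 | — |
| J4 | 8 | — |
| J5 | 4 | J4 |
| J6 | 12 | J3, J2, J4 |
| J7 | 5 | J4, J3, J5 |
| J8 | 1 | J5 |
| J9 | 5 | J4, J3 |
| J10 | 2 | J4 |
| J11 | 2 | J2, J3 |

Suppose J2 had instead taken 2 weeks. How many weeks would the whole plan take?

20

As given, the longest chain is J4→J6 = 8+12 = 20, so the finish is 20 weeks.
J2 has 4 weeks of float (longest path through it is 16).
The critical path is still J4→J6; finish is now 20 weeks.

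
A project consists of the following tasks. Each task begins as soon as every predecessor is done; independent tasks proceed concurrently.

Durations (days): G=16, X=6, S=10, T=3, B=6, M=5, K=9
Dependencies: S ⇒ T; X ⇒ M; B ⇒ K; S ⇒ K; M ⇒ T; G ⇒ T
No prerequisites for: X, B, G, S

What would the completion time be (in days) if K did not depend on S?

Original critical path: G→T = 16+3 = 19 ⇒ 19 days.
Without S→K, K's earliest start moves from 10 to 6.
New critical path: G→T = 16+3 = 19 ⇒ 19 days.

19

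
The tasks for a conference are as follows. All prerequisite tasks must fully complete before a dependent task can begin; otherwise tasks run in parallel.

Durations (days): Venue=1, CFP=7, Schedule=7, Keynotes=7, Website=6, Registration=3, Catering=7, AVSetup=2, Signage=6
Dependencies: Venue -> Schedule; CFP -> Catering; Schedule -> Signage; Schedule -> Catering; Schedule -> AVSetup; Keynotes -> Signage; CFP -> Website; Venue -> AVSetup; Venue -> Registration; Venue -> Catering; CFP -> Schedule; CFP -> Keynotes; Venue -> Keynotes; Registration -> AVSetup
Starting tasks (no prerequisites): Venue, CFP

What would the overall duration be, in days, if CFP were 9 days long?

As given, the longest chain is CFP→Schedule→Catering = 7+7+7 = 21, so the finish is 21 days.
CFP is on the critical path; changing it to 9 makes that path 23 days.
That remains the longest chain; total 23 days.

23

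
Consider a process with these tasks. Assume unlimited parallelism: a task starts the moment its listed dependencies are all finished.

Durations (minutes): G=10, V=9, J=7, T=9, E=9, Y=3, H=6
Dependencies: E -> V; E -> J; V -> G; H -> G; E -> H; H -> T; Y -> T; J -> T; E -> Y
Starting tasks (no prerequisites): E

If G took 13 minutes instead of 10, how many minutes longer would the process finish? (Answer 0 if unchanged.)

3

Actual critical path: E→V→G = 9+9+10 = 28 ⇒ 28 minutes.
Since G is critical, the +3 change carries straight to that chain (now 31 minutes).
No other chain overtakes it, so the finish is 31 minutes.
Change in finish: 31 − 28 = +3 minutes.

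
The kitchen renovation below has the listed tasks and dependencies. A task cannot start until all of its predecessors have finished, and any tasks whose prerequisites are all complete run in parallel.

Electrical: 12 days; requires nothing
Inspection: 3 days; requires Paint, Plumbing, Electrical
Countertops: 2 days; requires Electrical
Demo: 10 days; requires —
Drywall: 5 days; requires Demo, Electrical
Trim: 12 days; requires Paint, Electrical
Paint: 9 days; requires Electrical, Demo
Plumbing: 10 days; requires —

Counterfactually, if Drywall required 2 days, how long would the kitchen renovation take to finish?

As given, the longest chain is Electrical→Paint→Trim = 12+9+12 = 33, so the finish is 33 days.
The longest path through Drywall is only 17 days, so Drywall has float 16.
The critical path is still Electrical→Paint→Trim; finish is now 33 days.

33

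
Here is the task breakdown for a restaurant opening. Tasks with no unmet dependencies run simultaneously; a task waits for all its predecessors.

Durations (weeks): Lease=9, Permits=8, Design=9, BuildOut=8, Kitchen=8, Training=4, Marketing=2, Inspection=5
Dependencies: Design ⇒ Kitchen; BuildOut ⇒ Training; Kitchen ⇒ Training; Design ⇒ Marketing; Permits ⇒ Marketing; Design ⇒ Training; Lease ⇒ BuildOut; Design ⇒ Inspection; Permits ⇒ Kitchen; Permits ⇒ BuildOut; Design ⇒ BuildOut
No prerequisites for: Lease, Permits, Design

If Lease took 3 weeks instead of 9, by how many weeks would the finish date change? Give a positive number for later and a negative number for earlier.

0

As given, the longest chain is Lease→BuildOut→Training = 9+8+4 = 21, so the finish is 21 weeks.
Lease lies on that path, so at 3 weeks the path becomes 15 weeks.
The binding chain switches to Design→BuildOut→Training = 9+8+4 = 21; finish 21 weeks.
Change in finish: 21 − 21 = +0 weeks.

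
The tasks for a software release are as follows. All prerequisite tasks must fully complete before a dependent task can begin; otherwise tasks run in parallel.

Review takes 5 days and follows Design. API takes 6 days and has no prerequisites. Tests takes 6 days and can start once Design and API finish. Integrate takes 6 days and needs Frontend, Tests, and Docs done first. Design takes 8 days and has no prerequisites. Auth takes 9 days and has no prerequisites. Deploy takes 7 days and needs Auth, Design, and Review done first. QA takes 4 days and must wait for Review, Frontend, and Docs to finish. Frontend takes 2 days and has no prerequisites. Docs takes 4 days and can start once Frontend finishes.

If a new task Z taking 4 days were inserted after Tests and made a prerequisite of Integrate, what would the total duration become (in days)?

Originally the project takes 20 days.
With Z inserted, Integrate now waits for max(Frontend, Tests, Docs, Z).
New critical path: Design→Tests→Z→Integrate = 8+6+4+6 = 24 ⇒ 24 days.

24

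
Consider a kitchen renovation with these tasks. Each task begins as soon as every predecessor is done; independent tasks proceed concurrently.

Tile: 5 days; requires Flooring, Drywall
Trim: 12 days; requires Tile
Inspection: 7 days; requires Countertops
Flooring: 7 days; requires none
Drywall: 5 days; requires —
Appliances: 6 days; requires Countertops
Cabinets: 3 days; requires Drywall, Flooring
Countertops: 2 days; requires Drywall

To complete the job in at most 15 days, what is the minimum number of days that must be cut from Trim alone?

9

Current finish: 24 days; target: 15.
Trim is on every critical path, so each day cut from Trim cuts the finish by one (this holds down to a finish of 14).
Need 24 − 15 = 9 days off Trim → Trim becomes 3 days, finish becomes 15.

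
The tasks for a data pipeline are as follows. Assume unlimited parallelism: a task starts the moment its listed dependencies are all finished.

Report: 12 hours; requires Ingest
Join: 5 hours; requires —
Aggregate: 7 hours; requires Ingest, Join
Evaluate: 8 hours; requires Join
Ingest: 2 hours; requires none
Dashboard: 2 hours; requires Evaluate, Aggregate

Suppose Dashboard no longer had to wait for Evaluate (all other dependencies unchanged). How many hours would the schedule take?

14

Original critical path: Join→Evaluate→Dashboard = 5+8+2 = 15 ⇒ 15 hours.
Without Evaluate→Dashboard, Dashboard's earliest start moves from 13 to 12.
After: Ingest→Report = 2+12 = 14 → 14 hours.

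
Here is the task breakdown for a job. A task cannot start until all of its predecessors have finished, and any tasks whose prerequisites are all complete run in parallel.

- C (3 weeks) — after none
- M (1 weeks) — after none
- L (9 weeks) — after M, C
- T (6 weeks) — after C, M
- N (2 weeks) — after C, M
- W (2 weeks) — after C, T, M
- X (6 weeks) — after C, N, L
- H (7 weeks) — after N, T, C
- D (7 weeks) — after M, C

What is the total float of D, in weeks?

The longest chain is C→L→X = 3+9+6 = 18; overall finish 18 weeks.
The longest chain containing D totals 10 weeks.
Slack of D = 11 − 3 = 8 weeks.

8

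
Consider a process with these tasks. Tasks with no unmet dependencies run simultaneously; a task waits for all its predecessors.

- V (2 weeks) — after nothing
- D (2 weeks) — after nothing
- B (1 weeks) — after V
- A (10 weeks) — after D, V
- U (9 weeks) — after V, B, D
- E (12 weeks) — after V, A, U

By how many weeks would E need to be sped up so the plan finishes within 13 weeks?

Current finish: 24 weeks; target: 13.
E is on every critical path, so each week cut from E cuts the finish by one (this holds down to a finish of 13).
Need 24 − 13 = 11 weeks off E → E becomes 1 week, finish becomes 13.

11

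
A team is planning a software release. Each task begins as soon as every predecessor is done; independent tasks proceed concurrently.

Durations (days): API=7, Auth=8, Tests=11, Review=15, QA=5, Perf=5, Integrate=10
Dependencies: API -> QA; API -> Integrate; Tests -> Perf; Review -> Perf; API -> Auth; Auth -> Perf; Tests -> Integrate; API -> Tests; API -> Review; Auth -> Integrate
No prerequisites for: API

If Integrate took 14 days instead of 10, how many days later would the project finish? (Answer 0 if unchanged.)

Baseline: API→Tests→Integrate = 7+11+10 = 28 → 28 days.
Integrate lies on that path, so at 14 days the path becomes 32 days.
No other chain overtakes it, so the finish is 32 days.
Change in finish: 32 − 28 = +4 days.

4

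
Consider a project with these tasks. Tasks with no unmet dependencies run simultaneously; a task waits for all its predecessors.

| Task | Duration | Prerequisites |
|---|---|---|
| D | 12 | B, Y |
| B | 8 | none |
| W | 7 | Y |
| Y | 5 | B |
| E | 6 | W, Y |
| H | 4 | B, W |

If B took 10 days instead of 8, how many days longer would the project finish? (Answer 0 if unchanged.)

The binding path is B→Y→W→E = 8+5+7+6 = 26; finish at 26 days.
Since B is critical, the +2 change carries straight to that chain (now 28 days).
That remains the longest chain; total 28 days.
Change in finish: 28 − 26 = +2 days.

2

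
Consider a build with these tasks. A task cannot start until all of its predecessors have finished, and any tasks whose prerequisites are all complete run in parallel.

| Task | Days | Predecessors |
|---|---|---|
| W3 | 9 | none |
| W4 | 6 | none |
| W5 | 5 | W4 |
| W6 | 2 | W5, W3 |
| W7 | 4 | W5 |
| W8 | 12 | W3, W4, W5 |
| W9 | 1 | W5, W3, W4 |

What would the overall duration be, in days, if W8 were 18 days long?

29

Critical path before the change: W4→W5→W8 = 6+5+12 = 23 giving 23 days.
Since W8 is critical, the +6 change carries straight to that chain (now 29 days).
The critical path is still W4→W5→W8; finish is now 29 days.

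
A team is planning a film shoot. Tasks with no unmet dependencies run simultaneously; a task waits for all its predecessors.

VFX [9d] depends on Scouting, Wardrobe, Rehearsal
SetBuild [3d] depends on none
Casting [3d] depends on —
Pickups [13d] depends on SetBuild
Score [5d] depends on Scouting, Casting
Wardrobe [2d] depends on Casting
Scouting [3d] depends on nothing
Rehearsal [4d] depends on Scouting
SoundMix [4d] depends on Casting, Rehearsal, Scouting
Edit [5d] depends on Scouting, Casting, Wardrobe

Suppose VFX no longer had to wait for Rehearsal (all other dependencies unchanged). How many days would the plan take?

Original critical path: Scouting→Rehearsal→VFX = 3+4+9 = 16 ⇒ 16 days.
Without Rehearsal→VFX, VFX's earliest start moves from 7 to 5.
New critical path: SetBuild→Pickups = 3+13 = 16 ⇒ 16 days.

16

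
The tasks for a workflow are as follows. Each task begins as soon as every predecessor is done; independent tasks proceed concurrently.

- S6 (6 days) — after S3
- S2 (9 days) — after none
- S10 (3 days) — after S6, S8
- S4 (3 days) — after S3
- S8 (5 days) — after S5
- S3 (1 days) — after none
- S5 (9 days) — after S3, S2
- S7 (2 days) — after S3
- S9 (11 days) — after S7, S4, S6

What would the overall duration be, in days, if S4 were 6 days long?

Baseline: S2→S5→S8→S10 = 9+9+5+3 = 26 → 26 days.
S4 has 11 days of float (longest path through it is 15).
The critical path is still S2→S5→S8→S10; finish is now 26 days.

26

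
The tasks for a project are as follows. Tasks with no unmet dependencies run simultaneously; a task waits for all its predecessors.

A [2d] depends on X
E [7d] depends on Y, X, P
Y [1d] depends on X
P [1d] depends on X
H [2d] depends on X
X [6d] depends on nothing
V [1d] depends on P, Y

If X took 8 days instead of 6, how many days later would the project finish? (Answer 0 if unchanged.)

As given, the longest chain is X→P→E = 6+1+7 = 14, so the finish is 14 days.
X is on the critical path; changing it to 8 makes that path 16 days.
That remains the longest chain; total 16 days.
Change in finish: 16 − 14 = +2 days.

2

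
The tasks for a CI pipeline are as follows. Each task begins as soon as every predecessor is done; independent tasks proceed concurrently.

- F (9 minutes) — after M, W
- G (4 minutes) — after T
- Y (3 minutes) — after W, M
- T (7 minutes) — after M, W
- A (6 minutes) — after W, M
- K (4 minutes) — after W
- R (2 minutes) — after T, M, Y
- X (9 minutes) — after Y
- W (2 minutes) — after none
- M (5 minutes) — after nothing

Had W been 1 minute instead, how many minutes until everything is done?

17

As given, the longest chain is M→Y→X = 5+3+9 = 17, so the finish is 17 minutes.
W is off the critical path — its longest chain is 14 minutes, giving 3 of slack.
That remains the longest chain; total 17 minutes.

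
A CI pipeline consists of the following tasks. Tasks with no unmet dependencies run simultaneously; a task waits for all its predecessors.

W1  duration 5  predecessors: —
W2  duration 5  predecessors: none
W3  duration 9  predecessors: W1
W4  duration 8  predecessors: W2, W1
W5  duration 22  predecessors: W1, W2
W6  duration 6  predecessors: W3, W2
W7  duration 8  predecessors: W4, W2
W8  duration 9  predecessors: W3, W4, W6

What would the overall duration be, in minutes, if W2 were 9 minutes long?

31

Baseline: W1→W3→W6→W8 = 5+9+6+9 = 29 → 29 minutes.
W2 has 2 minutes of float (longest path through it is 27).
The binding chain switches to W2→W5 = 9+22 = 31; finish 31 minutes.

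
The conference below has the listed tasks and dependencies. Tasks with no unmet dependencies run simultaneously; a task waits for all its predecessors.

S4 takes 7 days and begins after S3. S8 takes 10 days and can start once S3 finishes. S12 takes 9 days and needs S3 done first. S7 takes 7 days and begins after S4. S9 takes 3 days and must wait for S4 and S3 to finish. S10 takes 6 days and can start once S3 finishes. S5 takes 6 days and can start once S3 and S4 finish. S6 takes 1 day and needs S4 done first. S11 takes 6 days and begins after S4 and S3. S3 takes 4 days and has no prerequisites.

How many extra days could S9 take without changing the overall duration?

4

Critical path: S3→S4→S7 = 4+7+7 = 18, so the finish is 18 days.
S9 finishes as early as 14 and must finish by 18.
Float = 18 − 14 = 4.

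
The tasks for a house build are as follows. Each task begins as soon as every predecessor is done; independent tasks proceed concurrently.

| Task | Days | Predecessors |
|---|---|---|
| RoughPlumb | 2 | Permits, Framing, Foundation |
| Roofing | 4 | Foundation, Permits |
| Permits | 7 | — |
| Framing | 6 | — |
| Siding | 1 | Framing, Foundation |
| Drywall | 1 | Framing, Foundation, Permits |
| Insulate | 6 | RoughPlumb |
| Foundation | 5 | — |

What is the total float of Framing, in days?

Critical path: Permits→RoughPlumb→Insulate = 7+2+6 = 15, so the finish is 15 days.
Framing finishes as early as 6 and must finish by 7.
So Framing can slip 7 − 6 = 1 day.

1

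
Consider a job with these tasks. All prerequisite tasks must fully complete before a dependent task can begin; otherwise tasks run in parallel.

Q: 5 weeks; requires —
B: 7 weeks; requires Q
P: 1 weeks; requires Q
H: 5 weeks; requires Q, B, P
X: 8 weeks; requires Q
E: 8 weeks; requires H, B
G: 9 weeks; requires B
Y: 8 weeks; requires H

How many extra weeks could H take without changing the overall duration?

0

Critical path: Q→B→H→E = 5+7+5+8 = 25, so the finish is 25 weeks.
The longest chain containing H totals 25 weeks.
Float = 25 − 25 = 0.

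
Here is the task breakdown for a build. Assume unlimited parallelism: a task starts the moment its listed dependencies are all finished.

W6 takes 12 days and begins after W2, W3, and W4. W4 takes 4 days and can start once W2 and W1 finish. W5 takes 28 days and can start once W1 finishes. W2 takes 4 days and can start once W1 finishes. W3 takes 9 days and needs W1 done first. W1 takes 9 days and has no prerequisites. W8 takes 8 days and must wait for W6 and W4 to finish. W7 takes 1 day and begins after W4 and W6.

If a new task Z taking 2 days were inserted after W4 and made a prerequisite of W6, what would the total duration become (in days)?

Originally the project takes 38 days.
With Z inserted, W6 now waits for max(W2, W3, W4, Z).
New critical path: W1→W2→W4→Z→W6→W8 = 9+4+4+2+12+8 = 39 ⇒ 39 days.

39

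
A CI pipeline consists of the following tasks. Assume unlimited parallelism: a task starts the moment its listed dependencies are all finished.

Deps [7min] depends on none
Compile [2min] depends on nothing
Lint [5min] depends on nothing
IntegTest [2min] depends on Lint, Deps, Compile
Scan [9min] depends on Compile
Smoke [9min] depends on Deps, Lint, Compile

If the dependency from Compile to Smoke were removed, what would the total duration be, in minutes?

16

With the dependency in place, Deps→Smoke = 7+9 = 16 sets the finish at 16 minutes.
Dropping Compile→Smoke doesn't change Smoke's earliest start (7); another predecessor still binds.
New critical path: Deps→Smoke = 7+9 = 16 ⇒ 16 minutes.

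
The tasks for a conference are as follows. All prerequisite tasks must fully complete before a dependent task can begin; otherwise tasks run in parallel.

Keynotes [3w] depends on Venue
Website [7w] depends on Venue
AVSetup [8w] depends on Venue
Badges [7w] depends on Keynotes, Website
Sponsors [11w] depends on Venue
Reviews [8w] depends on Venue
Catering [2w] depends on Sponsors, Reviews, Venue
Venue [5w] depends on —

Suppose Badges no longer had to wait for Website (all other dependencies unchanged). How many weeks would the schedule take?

With the dependency in place, Venue→Website→Badges = 5+7+7 = 19 sets the finish at 19 weeks.
Without Website→Badges, Badges's earliest start moves from 12 to 8.
After: Venue→Sponsors→Catering = 5+11+2 = 18 → 18 weeks.

18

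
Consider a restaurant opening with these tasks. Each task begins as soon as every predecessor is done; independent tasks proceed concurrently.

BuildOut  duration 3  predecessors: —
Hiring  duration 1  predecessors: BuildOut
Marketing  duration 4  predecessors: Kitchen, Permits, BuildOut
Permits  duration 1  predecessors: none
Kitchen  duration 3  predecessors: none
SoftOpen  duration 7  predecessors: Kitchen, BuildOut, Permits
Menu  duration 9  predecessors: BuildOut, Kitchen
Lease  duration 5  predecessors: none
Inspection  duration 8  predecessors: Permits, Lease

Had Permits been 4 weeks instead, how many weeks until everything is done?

13

Baseline: Lease→Inspection = 5+8 = 13 → 13 weeks.
The longest path through Permits is only 9 weeks, so Permits has float 4.
No other chain overtakes it, so the finish is 13 weeks.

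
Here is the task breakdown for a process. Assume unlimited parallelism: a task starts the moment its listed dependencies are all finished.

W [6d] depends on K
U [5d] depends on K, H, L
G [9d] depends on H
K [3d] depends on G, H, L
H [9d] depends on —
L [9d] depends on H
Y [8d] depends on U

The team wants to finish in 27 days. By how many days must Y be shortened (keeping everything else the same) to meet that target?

7

Current finish: 34 days; target: 27.
Y is on every critical path, so each day cut from Y cuts the finish by one (this holds down to a finish of 27).
Need 34 − 27 = 7 days off Y → Y becomes 1 day, finish becomes 27.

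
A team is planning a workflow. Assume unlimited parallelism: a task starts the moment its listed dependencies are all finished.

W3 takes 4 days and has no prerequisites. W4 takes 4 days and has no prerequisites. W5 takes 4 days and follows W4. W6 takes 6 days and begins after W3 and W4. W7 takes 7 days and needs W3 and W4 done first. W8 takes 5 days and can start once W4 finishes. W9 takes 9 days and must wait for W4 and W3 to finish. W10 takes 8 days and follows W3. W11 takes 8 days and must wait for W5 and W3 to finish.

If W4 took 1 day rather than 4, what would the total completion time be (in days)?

13

As given, the longest chain is W4→W5→W11 = 4+4+8 = 16, so the finish is 16 days.
Since W4 is critical, the -3 change carries straight to that chain (now 13 days).
The binding chain switches to W3→W9 = 4+9 = 13; finish 13 days.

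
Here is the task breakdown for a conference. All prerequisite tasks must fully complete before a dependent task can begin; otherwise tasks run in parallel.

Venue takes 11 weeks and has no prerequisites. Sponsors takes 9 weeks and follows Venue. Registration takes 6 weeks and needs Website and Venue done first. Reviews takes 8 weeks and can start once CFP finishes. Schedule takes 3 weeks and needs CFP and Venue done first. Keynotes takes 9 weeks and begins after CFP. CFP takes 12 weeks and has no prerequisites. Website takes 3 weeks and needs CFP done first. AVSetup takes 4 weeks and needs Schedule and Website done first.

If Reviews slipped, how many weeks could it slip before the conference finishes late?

CFP→Keynotes = 12+9 = 21 sets the makespan at 21 weeks.
Reviews finishes as early as 20 and must finish by 21.
Float = 21 − 20 = 1.

1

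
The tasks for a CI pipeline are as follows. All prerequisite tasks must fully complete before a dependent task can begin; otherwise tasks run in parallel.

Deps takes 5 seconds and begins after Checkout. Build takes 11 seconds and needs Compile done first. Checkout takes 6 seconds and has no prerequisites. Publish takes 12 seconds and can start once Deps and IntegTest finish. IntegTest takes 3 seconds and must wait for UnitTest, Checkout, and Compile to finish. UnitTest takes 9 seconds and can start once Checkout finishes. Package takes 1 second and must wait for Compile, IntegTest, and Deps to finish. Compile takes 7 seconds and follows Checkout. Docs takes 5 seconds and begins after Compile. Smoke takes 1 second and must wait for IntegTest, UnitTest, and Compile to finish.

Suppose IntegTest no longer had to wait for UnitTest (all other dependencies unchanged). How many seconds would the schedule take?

28

Before: longest chain Checkout→UnitTest→IntegTest→Publish = 6+9+3+12 = 30, finish 30.
Without UnitTest→IntegTest, IntegTest's earliest start moves from 15 to 13.
New critical path: Checkout→Compile→IntegTest→Publish = 6+7+3+12 = 28 ⇒ 28 seconds.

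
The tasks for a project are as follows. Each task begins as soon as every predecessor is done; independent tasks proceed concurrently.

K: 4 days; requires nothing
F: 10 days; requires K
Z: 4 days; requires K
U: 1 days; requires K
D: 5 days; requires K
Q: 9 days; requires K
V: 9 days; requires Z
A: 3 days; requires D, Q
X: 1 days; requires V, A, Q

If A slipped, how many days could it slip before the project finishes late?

1

The longest chain is K→Z→V→X = 4+4+9+1 = 18; overall finish 18 days.
The longest chain containing A totals 17 days.
Float = 18 − 17 = 1.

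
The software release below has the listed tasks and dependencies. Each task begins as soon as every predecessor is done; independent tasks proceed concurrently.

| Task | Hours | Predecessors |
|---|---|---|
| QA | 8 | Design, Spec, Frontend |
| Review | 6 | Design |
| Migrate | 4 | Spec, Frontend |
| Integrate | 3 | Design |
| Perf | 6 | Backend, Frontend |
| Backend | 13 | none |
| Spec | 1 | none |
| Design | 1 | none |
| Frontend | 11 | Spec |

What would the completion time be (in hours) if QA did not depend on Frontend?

With the dependency in place, Spec→Frontend→QA = 1+11+8 = 20 sets the finish at 20 hours.
Without Frontend→QA, QA's earliest start moves from 12 to 1.
After: Backend→Perf = 13+6 = 19 → 19 hours.

19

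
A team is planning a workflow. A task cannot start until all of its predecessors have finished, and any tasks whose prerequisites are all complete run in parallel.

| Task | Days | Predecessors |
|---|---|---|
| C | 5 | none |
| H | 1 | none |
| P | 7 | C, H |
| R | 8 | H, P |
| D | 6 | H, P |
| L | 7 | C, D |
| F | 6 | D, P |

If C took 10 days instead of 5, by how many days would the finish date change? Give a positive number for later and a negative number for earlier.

Baseline: C→P→D→L = 5+7+6+7 = 25 → 25 days.
C is on the critical path; changing it to 10 makes that path 30 days.
The critical path is still C→P→D→L; finish is now 30 days.
Change in finish: 30 − 25 = +5 days.

5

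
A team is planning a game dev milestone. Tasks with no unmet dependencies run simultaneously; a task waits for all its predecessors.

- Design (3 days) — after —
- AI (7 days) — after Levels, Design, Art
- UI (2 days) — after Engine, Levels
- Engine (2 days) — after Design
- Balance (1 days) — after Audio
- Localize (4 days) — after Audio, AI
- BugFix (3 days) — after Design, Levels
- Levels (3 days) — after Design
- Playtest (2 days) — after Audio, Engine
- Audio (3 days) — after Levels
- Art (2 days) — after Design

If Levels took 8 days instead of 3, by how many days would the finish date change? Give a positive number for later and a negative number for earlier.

5

Actual critical path: Design→Levels→AI→Localize = 3+3+7+4 = 17 ⇒ 17 days.
Since Levels is critical, the +5 change carries straight to that chain (now 22 days).
No other chain overtakes it, so the finish is 22 days.
Change in finish: 22 − 17 = +5 days.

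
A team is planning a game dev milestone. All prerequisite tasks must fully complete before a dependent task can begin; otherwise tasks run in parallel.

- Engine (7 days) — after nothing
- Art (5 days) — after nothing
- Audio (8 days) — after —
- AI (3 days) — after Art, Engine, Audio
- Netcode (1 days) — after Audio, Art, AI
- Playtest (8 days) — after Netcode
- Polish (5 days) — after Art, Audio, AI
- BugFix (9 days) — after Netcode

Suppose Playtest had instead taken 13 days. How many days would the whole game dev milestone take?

Baseline: Audio→AI→Netcode→BugFix = 8+3+1+9 = 21 → 21 days.
Playtest has 1 day of float (longest path through it is 20).
Now Audio→AI→Netcode→Playtest = 8+3+1+13 = 25 is longest, so the finish becomes 25 days.

25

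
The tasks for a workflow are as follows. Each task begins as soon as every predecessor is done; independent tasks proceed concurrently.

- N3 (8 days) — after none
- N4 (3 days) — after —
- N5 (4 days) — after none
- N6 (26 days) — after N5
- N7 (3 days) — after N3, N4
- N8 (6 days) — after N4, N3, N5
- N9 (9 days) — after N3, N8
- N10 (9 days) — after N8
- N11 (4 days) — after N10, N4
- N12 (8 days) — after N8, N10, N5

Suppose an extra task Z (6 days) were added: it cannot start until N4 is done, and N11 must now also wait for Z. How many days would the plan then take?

31

Originally the plan takes 31 days.
With Z inserted, N11 now waits for max(N10, N4, Z).
New critical path: N3→N8→N10→N12 = 8+6+9+8 = 31 ⇒ 31 days.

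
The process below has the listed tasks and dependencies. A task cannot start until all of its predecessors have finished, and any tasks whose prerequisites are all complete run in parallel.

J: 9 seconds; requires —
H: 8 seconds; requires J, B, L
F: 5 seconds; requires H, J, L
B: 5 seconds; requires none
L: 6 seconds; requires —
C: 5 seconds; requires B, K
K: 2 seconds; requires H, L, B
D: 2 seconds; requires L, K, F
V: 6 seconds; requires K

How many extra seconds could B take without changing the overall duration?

J→H→K→V = 9+8+2+6 = 25 sets the makespan at 25 seconds.
Longest path through B: 21 seconds (earliest finish 5, latest finish 9).
Float = 25 − 21 = 4.

4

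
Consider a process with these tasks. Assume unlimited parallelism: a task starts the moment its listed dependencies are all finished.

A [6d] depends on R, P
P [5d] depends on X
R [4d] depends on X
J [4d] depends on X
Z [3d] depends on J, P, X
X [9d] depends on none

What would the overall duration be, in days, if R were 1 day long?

20

The binding path is X→P→A = 9+5+6 = 20; finish at 20 days.
The longest path through R is only 19 days, so R has float 1.
That remains the longest chain; total 20 days.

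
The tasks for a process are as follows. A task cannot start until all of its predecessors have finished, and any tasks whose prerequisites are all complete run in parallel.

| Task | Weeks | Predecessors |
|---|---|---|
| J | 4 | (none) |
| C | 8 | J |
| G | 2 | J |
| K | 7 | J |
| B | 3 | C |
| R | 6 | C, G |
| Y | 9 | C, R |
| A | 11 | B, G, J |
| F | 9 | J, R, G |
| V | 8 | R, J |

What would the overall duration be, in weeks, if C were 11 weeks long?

30

Baseline: J→C→R→Y = 4+8+6+9 = 27 → 27 weeks.
Since C is critical, the +3 change carries straight to that chain (now 30 weeks).
The critical path is still J→C→R→Y; finish is now 30 weeks.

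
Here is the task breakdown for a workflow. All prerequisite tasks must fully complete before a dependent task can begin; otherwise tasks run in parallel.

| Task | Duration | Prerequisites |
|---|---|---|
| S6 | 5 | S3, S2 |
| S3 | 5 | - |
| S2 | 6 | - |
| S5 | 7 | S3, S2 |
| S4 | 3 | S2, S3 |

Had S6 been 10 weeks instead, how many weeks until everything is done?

Critical path before the change: S2→S5 = 6+7 = 13 giving 13 weeks.
S6 is off the critical path — its longest chain is 11 weeks, giving 2 of slack.
Now S2→S6 = 6+10 = 16 is longest, so the finish becomes 16 weeks.

16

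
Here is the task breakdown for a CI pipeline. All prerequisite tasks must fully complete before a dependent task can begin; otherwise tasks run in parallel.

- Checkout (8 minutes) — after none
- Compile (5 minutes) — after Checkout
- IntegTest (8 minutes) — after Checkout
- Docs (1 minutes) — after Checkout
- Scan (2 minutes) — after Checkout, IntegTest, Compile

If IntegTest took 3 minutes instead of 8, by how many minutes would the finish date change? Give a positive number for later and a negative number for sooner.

The binding path is Checkout→IntegTest→Scan = 8+8+2 = 18; finish at 18 minutes.
IntegTest is on the critical path; changing it to 3 makes that path 13 minutes.
Now Checkout→Compile→Scan = 8+5+2 = 15 is longest, so the finish becomes 15 minutes.
Change in finish: 15 − 18 = -3 minutes.

-3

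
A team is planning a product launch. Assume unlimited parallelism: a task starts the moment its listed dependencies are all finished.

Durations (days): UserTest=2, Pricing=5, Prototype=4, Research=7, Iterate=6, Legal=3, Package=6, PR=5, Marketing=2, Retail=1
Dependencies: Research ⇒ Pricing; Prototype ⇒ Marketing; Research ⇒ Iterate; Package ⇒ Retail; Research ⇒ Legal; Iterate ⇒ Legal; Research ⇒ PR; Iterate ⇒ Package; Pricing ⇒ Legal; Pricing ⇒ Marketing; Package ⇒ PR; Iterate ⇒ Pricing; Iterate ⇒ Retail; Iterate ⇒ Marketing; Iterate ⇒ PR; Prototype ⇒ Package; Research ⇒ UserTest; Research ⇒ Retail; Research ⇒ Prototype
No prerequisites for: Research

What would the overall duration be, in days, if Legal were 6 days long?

24

Baseline: Research→Iterate→Package→PR = 7+6+6+5 = 24 → 24 days.
Legal has 3 days of float (longest path through it is 21).
The critical path is still Research→Iterate→Package→PR; finish is now 24 days.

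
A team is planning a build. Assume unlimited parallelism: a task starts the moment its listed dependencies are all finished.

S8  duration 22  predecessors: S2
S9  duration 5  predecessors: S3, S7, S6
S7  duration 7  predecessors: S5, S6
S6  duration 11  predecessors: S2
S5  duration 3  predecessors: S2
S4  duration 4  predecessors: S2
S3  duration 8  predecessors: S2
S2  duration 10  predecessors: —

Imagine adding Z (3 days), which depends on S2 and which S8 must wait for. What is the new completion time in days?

35

Originally the schedule takes 33 days.
With Z inserted, S8 now waits for max(S2, Z).
New critical path: S2→Z→S8 = 10+3+22 = 35 ⇒ 35 days.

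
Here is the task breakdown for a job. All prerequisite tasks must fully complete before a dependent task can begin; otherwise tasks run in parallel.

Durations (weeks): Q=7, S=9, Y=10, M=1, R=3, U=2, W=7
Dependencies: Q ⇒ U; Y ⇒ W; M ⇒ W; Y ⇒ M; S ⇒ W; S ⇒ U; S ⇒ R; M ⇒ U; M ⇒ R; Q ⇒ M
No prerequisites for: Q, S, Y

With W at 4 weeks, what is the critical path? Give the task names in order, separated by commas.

Critical path before the change: Y→M→W = 10+1+7 = 18 giving 18 weeks.
Since W is critical, the -3 change carries straight to that chain (now 15 weeks).
The critical path is still Y→M→W; finish is now 15 weeks.

Y, M, W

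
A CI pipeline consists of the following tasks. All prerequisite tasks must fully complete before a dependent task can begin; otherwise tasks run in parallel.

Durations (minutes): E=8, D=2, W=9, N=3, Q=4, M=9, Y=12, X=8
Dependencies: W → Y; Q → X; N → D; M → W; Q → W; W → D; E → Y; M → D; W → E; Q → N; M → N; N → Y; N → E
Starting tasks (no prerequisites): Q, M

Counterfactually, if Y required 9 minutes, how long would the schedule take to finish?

35

Actual critical path: M→W→E→Y = 9+9+8+12 = 38 ⇒ 38 minutes.
Since Y is critical, the -3 change carries straight to that chain (now 35 minutes).
The critical path is still M→W→E→Y; finish is now 35 minutes.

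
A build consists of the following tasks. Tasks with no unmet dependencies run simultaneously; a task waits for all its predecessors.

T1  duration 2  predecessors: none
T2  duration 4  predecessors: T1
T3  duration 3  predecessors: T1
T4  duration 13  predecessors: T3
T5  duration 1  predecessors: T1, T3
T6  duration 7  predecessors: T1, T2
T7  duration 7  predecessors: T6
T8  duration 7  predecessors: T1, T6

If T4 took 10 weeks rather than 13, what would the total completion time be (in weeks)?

20

Baseline: T1→T2→T6→T7 = 2+4+7+7 = 20 → 20 weeks.
The longest path through T4 is only 18 weeks, so T4 has float 2.
That remains the longest chain; total 20 weeks.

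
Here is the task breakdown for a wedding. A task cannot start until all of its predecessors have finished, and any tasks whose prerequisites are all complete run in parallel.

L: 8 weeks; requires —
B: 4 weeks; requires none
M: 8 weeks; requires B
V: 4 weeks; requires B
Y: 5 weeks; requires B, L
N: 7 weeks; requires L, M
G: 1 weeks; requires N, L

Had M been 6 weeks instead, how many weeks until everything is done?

18

Actual critical path: B→M→N→G = 4+8+7+1 = 20 ⇒ 20 weeks.
M lies on that path, so at 6 weeks the path becomes 18 weeks.
That remains the longest chain; total 18 weeks.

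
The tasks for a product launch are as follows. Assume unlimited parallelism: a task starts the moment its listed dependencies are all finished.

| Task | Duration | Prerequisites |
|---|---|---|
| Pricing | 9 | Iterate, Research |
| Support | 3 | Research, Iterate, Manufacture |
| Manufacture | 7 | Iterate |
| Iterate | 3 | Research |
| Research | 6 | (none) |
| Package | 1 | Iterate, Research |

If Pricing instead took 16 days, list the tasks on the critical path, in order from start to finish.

Actual critical path: Research→Iterate→Manufacture→Support = 6+3+7+3 = 19 ⇒ 19 days.
Pricing has 1 day of float (longest path through it is 18).
New critical path: Research→Iterate→Pricing = 6+3+16 = 25 ⇒ 25 days.

Research, Iterate, Pricing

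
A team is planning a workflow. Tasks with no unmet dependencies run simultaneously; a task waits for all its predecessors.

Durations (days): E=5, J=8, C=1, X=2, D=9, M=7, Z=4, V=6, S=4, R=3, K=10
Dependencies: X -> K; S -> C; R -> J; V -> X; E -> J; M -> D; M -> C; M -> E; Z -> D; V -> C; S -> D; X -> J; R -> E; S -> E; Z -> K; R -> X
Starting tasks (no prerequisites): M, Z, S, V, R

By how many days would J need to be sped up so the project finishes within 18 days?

2

Current finish: 20 days; target: 18.
J is on every critical path, so each day cut from J cuts the finish by one (this holds down to a finish of 18).
Need 20 − 18 = 2 days off J → J becomes 6 days, finish becomes 18.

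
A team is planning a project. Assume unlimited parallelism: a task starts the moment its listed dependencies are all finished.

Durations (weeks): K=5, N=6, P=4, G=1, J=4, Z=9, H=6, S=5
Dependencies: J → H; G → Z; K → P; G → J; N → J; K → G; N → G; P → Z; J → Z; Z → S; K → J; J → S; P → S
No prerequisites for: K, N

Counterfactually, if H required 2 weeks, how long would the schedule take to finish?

25

Critical path before the change: N→G→J→Z→S = 6+1+4+9+5 = 25 giving 25 weeks.
H is off the critical path — its longest chain is 17 weeks, giving 8 of slack.
No other chain overtakes it, so the finish is 25 weeks.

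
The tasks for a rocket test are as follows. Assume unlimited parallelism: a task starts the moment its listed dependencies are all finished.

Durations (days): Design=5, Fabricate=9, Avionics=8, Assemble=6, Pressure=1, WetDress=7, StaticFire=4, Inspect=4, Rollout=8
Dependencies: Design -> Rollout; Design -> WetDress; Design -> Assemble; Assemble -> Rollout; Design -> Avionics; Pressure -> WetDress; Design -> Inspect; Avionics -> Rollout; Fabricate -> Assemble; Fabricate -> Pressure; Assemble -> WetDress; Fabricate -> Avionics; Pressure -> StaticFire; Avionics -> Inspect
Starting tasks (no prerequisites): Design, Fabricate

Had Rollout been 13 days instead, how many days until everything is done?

30

As given, the longest chain is Fabricate→Avionics→Rollout = 9+8+8 = 25, so the finish is 25 days.
Rollout lies on that path, so at 13 days the path becomes 30 days.
No other chain overtakes it, so the finish is 30 days.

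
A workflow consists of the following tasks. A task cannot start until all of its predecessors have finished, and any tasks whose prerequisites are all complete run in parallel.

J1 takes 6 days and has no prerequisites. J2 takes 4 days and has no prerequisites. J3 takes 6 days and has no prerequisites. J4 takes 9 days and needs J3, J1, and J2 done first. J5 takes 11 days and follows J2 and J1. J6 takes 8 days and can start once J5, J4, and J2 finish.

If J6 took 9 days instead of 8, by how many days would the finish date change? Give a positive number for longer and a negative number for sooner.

As given, the longest chain is J1→J5→J6 = 6+11+8 = 25, so the finish is 25 days.
J6 is on the critical path; changing it to 9 makes that path 26 days.
No other chain overtakes it, so the finish is 26 days.
Change in finish: 26 − 25 = +1 days.

1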